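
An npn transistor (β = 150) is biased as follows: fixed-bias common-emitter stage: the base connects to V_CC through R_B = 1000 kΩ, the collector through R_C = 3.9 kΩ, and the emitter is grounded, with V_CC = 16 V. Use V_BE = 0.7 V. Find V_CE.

V_CE ≈ 7 V

Base loop: V_CC = I_B·R_B + V_BE, so I_B = (16 − 0.7)/1000 kΩ = 0.0153 mA.
In the active region I_C = β·I_B = 150 × 0.0153 = 2.3 mA.
Collector loop: V_CE = V_CC − I_C·R_C = 16 − 2.3×3.9 = 7.05 V.
Since V_CE = 7.05 V > V_CE(sat) ≈ 0.2 V, the transistor is in the active region as assumed.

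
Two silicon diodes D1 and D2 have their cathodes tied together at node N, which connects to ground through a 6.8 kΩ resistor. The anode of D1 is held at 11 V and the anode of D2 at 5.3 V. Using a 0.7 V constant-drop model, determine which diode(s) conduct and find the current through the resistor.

Assume both conduct. Then node N would need to be at both 11−0.7 = 10.3 V and 5.3−0.7 = 4.6 V, which is impossible.
Assume only D1 conducts: V_N = 11 − 0.7 = 10.3 V, so I_R = 10.3/6.8 = 1.51 mA.
Check D2: its anode-to-cathode voltage is 5.3 − 10.3 = -5 V < 0.7 V, so it is off. The assumption is consistent.

Only D1 conducts; I_R ≈ 1.5 mA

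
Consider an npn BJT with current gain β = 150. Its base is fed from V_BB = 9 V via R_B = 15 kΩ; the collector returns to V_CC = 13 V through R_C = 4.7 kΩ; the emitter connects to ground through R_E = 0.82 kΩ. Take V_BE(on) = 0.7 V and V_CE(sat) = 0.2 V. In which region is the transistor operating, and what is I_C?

Assume active: I_B = (9 − 0.7)/(15 + 151×0.82) = 0.0598 mA, I_C = β·I_B = 8.97 mA.
Then V_CE = 13 − 8.97×4.7 − 9.03×0.82 = -36.6 V < 0.2 V — the active assumption fails.
Re-solve with V_CE = 0.2 V. KCL at the emitter: V_E/R_E = (V_BB−0.7−V_E)/R_B + (V_CC−0.2−V_E)/R_C, giving V_E = 2.19 V.
I_C = (V_CC − 0.2 − V_E)/R_C = (12.8 − 2.19)/4.7 = 2.26 mA.
Check: I_B = (8.3 − 2.19)/15 = 0.408 mA, and β·I_B = 61.1 mA > I_C, confirming saturation.

saturation; I_C ≈ 2.3 mA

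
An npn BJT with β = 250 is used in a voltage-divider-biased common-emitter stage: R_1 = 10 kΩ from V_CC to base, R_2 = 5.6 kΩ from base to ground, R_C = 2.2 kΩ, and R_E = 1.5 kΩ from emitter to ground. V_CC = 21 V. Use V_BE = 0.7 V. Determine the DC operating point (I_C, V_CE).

I_C ≈ 4.5 mA, V_CE ≈ 4.3 V

Thevenize the base divider: V_Th = V_CC·R_2/(R_1+R_2) = 21×5.6/15.6 = 7.54 V, R_Th = R_1‖R_2 = 3.59 kΩ.
Base-emitter loop: V_Th = I_B·R_Th + V_BE + (β+1)I_B·R_E, so I_B = (7.54 − 0.7) / (3.59 + 251×1.5) = 0.018 mA.
I_C = β·I_B = 250×0.018 = 4.5 mA, and I_E = (β+1)I_B = 4.52 mA.
V_CE = V_CC − I_C·R_C − I_E·R_E = 21 − 4.5×2.2 − 4.52×1.5 = 4.33 V.
V_CE = 4.33 V > 0.2 V confirms active-region operation.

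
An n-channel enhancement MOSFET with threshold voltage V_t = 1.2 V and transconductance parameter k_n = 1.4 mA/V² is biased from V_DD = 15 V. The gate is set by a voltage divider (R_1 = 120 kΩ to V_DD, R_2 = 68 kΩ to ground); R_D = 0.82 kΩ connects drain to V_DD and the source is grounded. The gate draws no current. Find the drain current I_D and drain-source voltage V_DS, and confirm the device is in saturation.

I_D ≈ 12 mA, V_DS ≈ 4.8 V

V_G = V_DD·R_2/(R_1+R_2) = 15×68/188 = 5.43 V. With the source grounded, V_GS = V_G = 5.43 V.
Assume saturation: I_D = (k_n/2)(V_GS − V_t)² = (1.4/2)×(5.43 − 1.2)² = 0.7×4.23² = 12.5 mA.
V_DS = V_DD − I_D·R_D = 15 − 12.5×0.82 = 4.75 V.
Saturation requires V_DS ≥ V_GS − V_t = 4.23 V; 4.75 ≥ 4.23 ✓.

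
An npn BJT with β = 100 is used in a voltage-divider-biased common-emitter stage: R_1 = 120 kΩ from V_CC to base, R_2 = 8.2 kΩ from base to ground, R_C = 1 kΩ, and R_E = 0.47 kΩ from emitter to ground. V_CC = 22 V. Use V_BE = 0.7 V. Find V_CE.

V_CE ≈ 20 V

Thevenize the base divider: V_Th = V_CC·R_2/(R_1+R_2) = 22×8.2/128 = 1.41 V, R_Th = R_1‖R_2 = 7.68 kΩ.
Base-emitter loop: V_Th = I_B·R_Th + V_BE + (β+1)I_B·R_E, so I_B = (1.41 − 0.7) / (7.68 + 101×0.47) = 0.0128 mA.
I_C = β·I_B = 100×0.0128 = 1.28 mA, and I_E = (β+1)I_B = 1.3 mA.
V_CE = V_CC − I_C·R_C − I_E·R_E = 22 − 1.28×1 − 1.3×0.47 = 20.1 V.
V_CE = 20.1 V > 0.2 V confirms active-region operation.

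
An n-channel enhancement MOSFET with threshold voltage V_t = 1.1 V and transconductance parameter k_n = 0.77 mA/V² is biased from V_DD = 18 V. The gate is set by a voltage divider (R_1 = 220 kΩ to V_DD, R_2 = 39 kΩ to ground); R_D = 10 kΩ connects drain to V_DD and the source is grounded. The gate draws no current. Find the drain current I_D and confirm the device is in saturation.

V_G = V_DD·R_2/(R_1+R_2) = 18×39/259 = 2.71 V. With the source grounded, V_GS = V_G = 2.71 V.
Assume saturation: I_D = (k_n/2)(V_GS − V_t)² = (0.77/2)×(2.71 − 1.1)² = 0.385×1.61² = 0.998 mA.
V_DS = V_DD − I_D·R_D = 18 − 0.998×10 = 8.02 V.
Saturation requires V_DS ≥ V_GS − V_t = 1.61 V; 8.02 ≥ 1.61 ✓.

I_D ≈ 1 mA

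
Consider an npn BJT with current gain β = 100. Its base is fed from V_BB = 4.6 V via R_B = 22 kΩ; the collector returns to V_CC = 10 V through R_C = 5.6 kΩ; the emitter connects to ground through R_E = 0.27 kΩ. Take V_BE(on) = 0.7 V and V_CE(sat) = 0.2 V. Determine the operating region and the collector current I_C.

Assume active: I_B = (4.6 − 0.7)/(22 + 101×0.27) = 0.0792 mA, I_C = β·I_B = 7.92 mA.
Then V_CE = 10 − 7.92×5.6 − 7.99×0.27 = -36.5 V < 0.2 V — the active assumption fails.
Re-solve with V_CE = 0.2 V. KCL at the emitter: V_E/R_E = (V_BB−0.7−V_E)/R_B + (V_CC−0.2−V_E)/R_C, giving V_E = 0.491 V.
I_C = (V_CC − 0.2 − V_E)/R_C = (9.8 − 0.491)/5.6 = 1.66 mA.
Check: I_B = (3.9 − 0.491)/22 = 0.155 mA, and β·I_B = 15.5 mA > I_C, confirming saturation.

saturation; I_C ≈ 1.7 mA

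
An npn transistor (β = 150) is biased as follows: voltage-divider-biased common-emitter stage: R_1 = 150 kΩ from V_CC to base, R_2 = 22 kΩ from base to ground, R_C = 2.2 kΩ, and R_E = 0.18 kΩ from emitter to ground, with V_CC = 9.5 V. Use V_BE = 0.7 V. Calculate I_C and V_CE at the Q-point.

I_C ≈ 1.7 mA, V_CE ≈ 5.5 V

Thevenize the base divider: V_Th = V_CC·R_2/(R_1+R_2) = 9.5×22/172 = 1.22 V, R_Th = R_1‖R_2 = 19.2 kΩ.
Base-emitter loop: V_Th = I_B·R_Th + V_BE + (β+1)I_B·R_E, so I_B = (1.22 − 0.7) / (19.2 + 151×0.18) = 0.0111 mA.
I_C = β·I_B = 150×0.0111 = 1.67 mA, and I_E = (β+1)I_B = 1.68 mA.
V_CE = V_CC − I_C·R_C − I_E·R_E = 9.5 − 1.67×2.2 − 1.68×0.18 = 5.53 V.
V_CE = 5.53 V > 0.2 V confirms active-region operation.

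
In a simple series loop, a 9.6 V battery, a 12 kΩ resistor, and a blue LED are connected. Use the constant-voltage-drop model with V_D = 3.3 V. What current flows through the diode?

I ≈ 0.53 mA

KVL around the loop: 9.6 = V_D + I·R = 3.3 + I × 12 kΩ.
So I = (9.6 − 3.3) / 12 kΩ = 6.3 / 12 = 0.525 mA.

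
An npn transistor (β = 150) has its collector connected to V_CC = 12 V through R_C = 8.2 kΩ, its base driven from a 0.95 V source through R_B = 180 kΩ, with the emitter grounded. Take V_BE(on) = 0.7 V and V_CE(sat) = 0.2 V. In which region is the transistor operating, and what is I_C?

Assume active. Base-emitter loop: I_B = (V_BB − V_BE)/R_B = (0.95 − 0.7)/180 = 0.00139 mA.
I_C = β·I_B = 150×0.00139 = 0.208 mA.
V_CE = V_CC − I_C·R_C = 12 − 0.208×8.2 = 10.3 V > V_CE(sat), so the active-region assumption holds.

active; I_C ≈ 0.21 mA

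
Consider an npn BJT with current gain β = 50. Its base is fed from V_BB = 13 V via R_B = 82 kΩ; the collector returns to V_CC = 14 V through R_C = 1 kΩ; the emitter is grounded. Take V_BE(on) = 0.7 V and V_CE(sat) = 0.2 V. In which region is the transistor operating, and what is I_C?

Assume active. Base-emitter loop: I_B = (V_BB − V_BE)/R_B = (13 − 0.7)/82 = 0.15 mA.
I_C = β·I_B = 50×0.15 = 7.5 mA.
V_CE = V_CC − I_C·R_C = 14 − 7.5×1 = 6.5 V > V_CE(sat), so the active-region assumption holds.

active; I_C ≈ 7.5 mA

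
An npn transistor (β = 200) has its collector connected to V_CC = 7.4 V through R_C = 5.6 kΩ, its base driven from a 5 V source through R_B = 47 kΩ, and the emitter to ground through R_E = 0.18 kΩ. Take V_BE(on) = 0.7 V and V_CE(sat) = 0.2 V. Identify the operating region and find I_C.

Assume active: I_B = (5 − 0.7)/(47 + 201×0.18) = 0.0517 mA, I_C = β·I_B = 10.3 mA.
Then V_CE = 7.4 − 10.3×5.6 − 10.4×0.18 = -52.4 V < 0.2 V — the active assumption fails.
Re-solve with V_CE = 0.2 V. KCL at the emitter: V_E/R_E = (V_BB−0.7−V_E)/R_B + (V_CC−0.2−V_E)/R_C, giving V_E = 0.239 V.
I_C = (V_CC − 0.2 − V_E)/R_C = (7.2 − 0.239)/5.6 = 1.24 mA.
Check: I_B = (4.3 − 0.239)/47 = 0.0864 mA, and β·I_B = 17.3 mA > I_C, confirming saturation.

saturation; I_C ≈ 1.2 mA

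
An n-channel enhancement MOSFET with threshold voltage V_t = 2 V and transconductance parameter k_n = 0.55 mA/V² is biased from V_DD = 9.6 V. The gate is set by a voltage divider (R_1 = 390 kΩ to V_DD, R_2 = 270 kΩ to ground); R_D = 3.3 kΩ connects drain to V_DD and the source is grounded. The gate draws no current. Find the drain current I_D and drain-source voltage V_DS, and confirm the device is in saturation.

V_G = V_DD·R_2/(R_1+R_2) = 9.6×270/660 = 3.93 V. With the source grounded, V_GS = V_G = 3.93 V.
Assume saturation: I_D = (k_n/2)(V_GS − V_t)² = (0.55/2)×(3.93 − 2)² = 0.275×1.93² = 1.02 mA.
V_DS = V_DD − I_D·R_D = 9.6 − 1.02×3.3 = 6.23 V.
Saturation requires V_DS ≥ V_GS − V_t = 1.93 V; 6.23 ≥ 1.93 ✓.

I_D ≈ 1 mA, V_DS ≈ 6.2 V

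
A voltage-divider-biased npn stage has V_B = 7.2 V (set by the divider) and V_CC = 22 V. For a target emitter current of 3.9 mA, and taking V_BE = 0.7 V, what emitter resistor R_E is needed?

R_E ≈ 1.7 kΩ

V_E = V_B − V_BE = 7.2 − 0.7 = 6.5 V.
R_E = V_E / I_E = 6.5 / 3.9 = 1.67 kΩ.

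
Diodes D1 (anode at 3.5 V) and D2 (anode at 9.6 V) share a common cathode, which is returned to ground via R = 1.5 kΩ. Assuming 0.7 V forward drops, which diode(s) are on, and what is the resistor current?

Assume both conduct. Then node N would need to be at both 3.5−0.7 = 2.8 V and 9.6−0.7 = 8.9 V, which is impossible.
Assume only D2 conducts: V_N = 9.6 − 0.7 = 8.9 V, so I_R = 8.9/1.5 = 5.93 mA.
Check D1: its anode-to-cathode voltage is 3.5 − 8.9 = -5.4 V < 0.7 V, so it is off. The assumption is consistent.

Only D2 conducts; I_R ≈ 5.9 mA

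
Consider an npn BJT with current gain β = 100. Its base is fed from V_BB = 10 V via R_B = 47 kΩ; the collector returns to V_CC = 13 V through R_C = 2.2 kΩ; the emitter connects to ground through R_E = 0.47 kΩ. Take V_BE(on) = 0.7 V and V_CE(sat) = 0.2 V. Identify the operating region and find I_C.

saturation; I_C ≈ 4.8 mA

Assume active: I_B = (10 − 0.7)/(47 + 101×0.47) = 0.0984 mA, I_C = β·I_B = 9.84 mA.
Then V_CE = 13 − 9.84×2.2 − 9.94×0.47 = -13.3 V < 0.2 V — the active assumption fails.
Re-solve with V_CE = 0.2 V. KCL at the emitter: V_E/R_E = (V_BB−0.7−V_E)/R_B + (V_CC−0.2−V_E)/R_C, giving V_E = 2.31 V.
I_C = (V_CC − 0.2 − V_E)/R_C = (12.8 − 2.31)/2.2 = 4.77 mA.
Check: I_B = (9.3 − 2.31)/47 = 0.149 mA, and β·I_B = 14.9 mA > I_C, confirming saturation.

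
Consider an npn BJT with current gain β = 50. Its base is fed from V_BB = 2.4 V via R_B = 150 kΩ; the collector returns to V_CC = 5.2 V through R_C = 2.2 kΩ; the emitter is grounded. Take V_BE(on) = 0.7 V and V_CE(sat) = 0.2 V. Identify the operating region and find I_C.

active; I_C ≈ 0.57 mA

Assume active. Base-emitter loop: I_B = (V_BB − V_BE)/R_B = (2.4 − 0.7)/150 = 0.0113 mA.
I_C = β·I_B = 50×0.0113 = 0.567 mA.
V_CE = V_CC − I_C·R_C = 5.2 − 0.567×2.2 = 3.95 V > V_CE(sat), so the active-region assumption holds.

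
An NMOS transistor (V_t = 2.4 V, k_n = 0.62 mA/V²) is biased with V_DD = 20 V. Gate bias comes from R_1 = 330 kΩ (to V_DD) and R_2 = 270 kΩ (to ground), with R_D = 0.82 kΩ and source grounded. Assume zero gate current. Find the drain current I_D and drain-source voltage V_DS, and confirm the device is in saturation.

V_G = V_DD·R_2/(R_1+R_2) = 20×270/600 = 9 V. With the source grounded, V_GS = V_G = 9 V.
Assume saturation: I_D = (k_n/2)(V_GS − V_t)² = (0.62/2)×(9 − 2.4)² = 0.31×6.6² = 13.5 mA.
V_DS = V_DD − I_D·R_D = 20 − 13.5×0.82 = 8.93 V.
Saturation requires V_DS ≥ V_GS − V_t = 6.6 V; 8.93 ≥ 6.6 ✓.

I_D ≈ 14 mA, V_DS ≈ 8.9 V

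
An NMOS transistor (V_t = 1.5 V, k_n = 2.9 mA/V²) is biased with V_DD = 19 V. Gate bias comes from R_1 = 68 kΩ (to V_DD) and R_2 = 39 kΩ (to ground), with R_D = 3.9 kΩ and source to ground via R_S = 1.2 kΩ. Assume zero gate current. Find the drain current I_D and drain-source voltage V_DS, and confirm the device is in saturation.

V_G = V_DD·R_2/(R_1+R_2) = 19×39/107 = 6.93 V.
Assume saturation: I_D = (k_n/2)(V_GS − V_t)² with V_GS = V_G − I_D·R_S = 6.93 − 1.2·I_D.
Substituting gives 2.09·I_D² − 19.9·I_D + 42.7 = 0, with roots I_D = 3.27 or 6.25 mA.
The root I_D = 6.25 mA gives V_GS = -0.576 V ≤ V_t, so take I_D = 3.27 mA.
Then V_GS = 3 V and V_DS = V_DD − I_D(R_D+R_S) = 19 − 3.27×5.1 = 2.32 V.
Saturation requires V_DS ≥ V_GS − V_t = 1.5 V; 2.32 ≥ 1.5 ✓.

I_D ≈ 3.3 mA, V_DS ≈ 2.3 V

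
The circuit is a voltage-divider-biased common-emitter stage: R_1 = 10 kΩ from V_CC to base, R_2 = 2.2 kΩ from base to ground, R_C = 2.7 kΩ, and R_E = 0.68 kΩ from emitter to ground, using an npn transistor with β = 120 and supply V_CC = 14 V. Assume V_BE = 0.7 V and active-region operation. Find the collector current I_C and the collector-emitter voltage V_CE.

Thevenize the base divider: V_Th = V_CC·R_2/(R_1+R_2) = 14×2.2/12.2 = 2.52 V, R_Th = R_1‖R_2 = 1.8 kΩ.
Base-emitter loop: V_Th = I_B·R_Th + V_BE + (β+1)I_B·R_E, so I_B = (2.52 − 0.7) / (1.8 + 121×0.68) = 0.0217 mA.
I_C = β·I_B = 120×0.0217 = 2.6 mA, and I_E = (β+1)I_B = 2.63 mA.
V_CE = V_CC − I_C·R_C − I_E·R_E = 14 − 2.6×2.7 − 2.63×0.68 = 5.18 V.
V_CE = 5.18 V > 0.2 V confirms active-region operation.

I_C ≈ 2.6 mA, V_CE ≈ 5.2 V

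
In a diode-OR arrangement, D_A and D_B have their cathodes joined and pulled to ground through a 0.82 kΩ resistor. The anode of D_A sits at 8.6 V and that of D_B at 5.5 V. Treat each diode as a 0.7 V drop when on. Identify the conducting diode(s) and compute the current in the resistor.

Assume both conduct. Then node N would need to be at both 8.6−0.7 = 7.9 V and 5.5−0.7 = 4.8 V, which is impossible.
Assume only D_A conducts: V_N = 8.6 − 0.7 = 7.9 V, so I_R = 7.9/0.82 = 9.63 mA.
Check D_B: its anode-to-cathode voltage is 5.5 − 7.9 = -2.4 V < 0.7 V, so it is off. The assumption is consistent.

Only D_A conducts; I_R ≈ 9.6 mA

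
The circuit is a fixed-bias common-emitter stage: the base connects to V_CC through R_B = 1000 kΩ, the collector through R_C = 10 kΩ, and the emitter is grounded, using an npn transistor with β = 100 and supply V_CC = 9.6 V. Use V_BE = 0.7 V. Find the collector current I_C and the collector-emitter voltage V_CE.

I_C ≈ 0.89 mA, V_CE ≈ 0.7 V

Base loop: V_CC = I_B·R_B + V_BE, so I_B = (9.6 − 0.7)/1000 kΩ = 0.0089 mA.
In the active region I_C = β·I_B = 100 × 0.0089 = 0.89 mA.
Collector loop: V_CE = V_CC − I_C·R_C = 9.6 − 0.89×10 = 0.7 V.
Since V_CE = 0.7 V > V_CE(sat) ≈ 0.2 V, the transistor is in the active region as assumed.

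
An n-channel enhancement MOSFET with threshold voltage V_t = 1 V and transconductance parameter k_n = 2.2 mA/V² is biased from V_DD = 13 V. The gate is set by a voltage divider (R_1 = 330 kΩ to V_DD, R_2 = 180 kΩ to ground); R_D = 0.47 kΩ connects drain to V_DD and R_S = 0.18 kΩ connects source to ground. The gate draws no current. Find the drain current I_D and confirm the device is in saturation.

I_D ≈ 6.5 mA

V_G = V_DD·R_2/(R_1+R_2) = 13×180/510 = 4.59 V.
Assume saturation: I_D = (k_n/2)(V_GS − V_t)² with V_GS = V_G − I_D·R_S = 4.59 − 0.18·I_D.
Substituting gives 0.0356·I_D² − 2.42·I_D + 14.2 = 0, with roots I_D = 6.47 or 61.5 mA.
The root I_D = 61.5 mA gives V_GS = -6.47 V ≤ V_t, so take I_D = 6.47 mA.
Then V_GS = 3.42 V and V_DS = V_DD − I_D(R_D+R_S) = 13 − 6.47×0.65 = 8.8 V.
Saturation requires V_DS ≥ V_GS − V_t = 2.42 V; 8.8 ≥ 2.42 ✓.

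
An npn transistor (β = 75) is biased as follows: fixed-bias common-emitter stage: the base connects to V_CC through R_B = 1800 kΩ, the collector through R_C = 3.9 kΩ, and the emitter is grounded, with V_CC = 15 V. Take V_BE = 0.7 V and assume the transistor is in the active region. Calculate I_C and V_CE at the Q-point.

I_C ≈ 0.6 mA, V_CE ≈ 13 V

Base loop: V_CC = I_B·R_B + V_BE, so I_B = (15 − 0.7)/1800 kΩ = 0.00794 mA.
In the active region I_C = β·I_B = 75 × 0.00794 = 0.596 mA.
Collector loop: V_CE = V_CC − I_C·R_C = 15 − 0.596×3.9 = 12.7 V.
Since V_CE = 12.7 V > V_CE(sat) ≈ 0.2 V, the transistor is in the active region as assumed.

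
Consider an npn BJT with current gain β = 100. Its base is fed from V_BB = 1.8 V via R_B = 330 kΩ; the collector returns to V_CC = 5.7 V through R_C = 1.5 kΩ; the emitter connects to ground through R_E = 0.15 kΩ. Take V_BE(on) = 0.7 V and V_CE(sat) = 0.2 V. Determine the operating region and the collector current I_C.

active; I_C ≈ 0.32 mA

Assume active. Base-emitter loop: I_B = (V_BB − V_BE)/(R_B + (β+1)R_E) = (1.8 − 0.7)/(330 + 101×0.15) = 0.00319 mA.
I_C = β·I_B = 100×0.00319 = 0.319 mA.
V_CE = V_CC − I_C·R_C − I_E·R_E = 5.7 − 0.319×1.5 − 0.322×0.15 = 5.17 V > V_CE(sat), so the active-region assumption holds.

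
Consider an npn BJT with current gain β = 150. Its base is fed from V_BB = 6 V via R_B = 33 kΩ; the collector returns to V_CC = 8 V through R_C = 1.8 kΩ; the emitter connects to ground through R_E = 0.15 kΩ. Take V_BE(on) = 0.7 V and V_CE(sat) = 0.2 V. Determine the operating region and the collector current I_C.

saturation; I_C ≈ 4 mA

Assume active: I_B = (6 − 0.7)/(33 + 151×0.15) = 0.0952 mA, I_C = β·I_B = 14.3 mA.
Then V_CE = 8 − 14.3×1.8 − 14.4×0.15 = -19.9 V < 0.2 V — the active assumption fails.
Re-solve with V_CE = 0.2 V. KCL at the emitter: V_E/R_E = (V_BB−0.7−V_E)/R_B + (V_CC−0.2−V_E)/R_C, giving V_E = 0.62 V.
I_C = (V_CC − 0.2 − V_E)/R_C = (7.8 − 0.62)/1.8 = 3.99 mA.
Check: I_B = (5.3 − 0.62)/33 = 0.142 mA, and β·I_B = 21.3 mA > I_C, confirming saturation.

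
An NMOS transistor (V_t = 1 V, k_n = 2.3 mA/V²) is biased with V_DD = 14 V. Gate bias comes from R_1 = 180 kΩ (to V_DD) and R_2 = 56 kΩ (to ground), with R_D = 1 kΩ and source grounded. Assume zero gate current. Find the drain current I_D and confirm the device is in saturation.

V_G = V_DD·R_2/(R_1+R_2) = 14×56/236 = 3.32 V. With the source grounded, V_GS = V_G = 3.32 V.
Assume saturation: I_D = (k_n/2)(V_GS − V_t)² = (2.3/2)×(3.32 − 1)² = 1.15×2.32² = 6.2 mA.
V_DS = V_DD − I_D·R_D = 14 − 6.2×1 = 7.8 V.
Saturation requires V_DS ≥ V_GS − V_t = 2.32 V; 7.8 ≥ 2.32 ✓.

I_D ≈ 6.2 mA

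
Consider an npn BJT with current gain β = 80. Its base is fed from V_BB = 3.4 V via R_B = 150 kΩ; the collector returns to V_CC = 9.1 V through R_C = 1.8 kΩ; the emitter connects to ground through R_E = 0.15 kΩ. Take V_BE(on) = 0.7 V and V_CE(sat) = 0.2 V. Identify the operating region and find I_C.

active; I_C ≈ 1.3 mA

Assume active. Base-emitter loop: I_B = (V_BB − V_BE)/(R_B + (β+1)R_E) = (3.4 − 0.7)/(150 + 81×0.15) = 0.0167 mA.
I_C = β·I_B = 80×0.0167 = 1.33 mA.
V_CE = V_CC − I_C·R_C − I_E·R_E = 9.1 − 1.33×1.8 − 1.35×0.15 = 6.5 V > V_CE(sat), so the active-region assumption holds.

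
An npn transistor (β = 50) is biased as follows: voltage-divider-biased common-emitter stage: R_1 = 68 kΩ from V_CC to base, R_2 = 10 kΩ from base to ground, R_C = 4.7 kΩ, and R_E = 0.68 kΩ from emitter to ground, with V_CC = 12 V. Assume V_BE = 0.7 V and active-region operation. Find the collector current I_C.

Thevenize the base divider: V_Th = V_CC·R_2/(R_1+R_2) = 12×10/78 = 1.54 V, R_Th = R_1‖R_2 = 8.72 kΩ.
Base-emitter loop: V_Th = I_B·R_Th + V_BE + (β+1)I_B·R_E, so I_B = (1.54 − 0.7) / (8.72 + 51×0.68) = 0.0193 mA.
I_C = β·I_B = 50×0.0193 = 0.966 mA, and I_E = (β+1)I_B = 0.985 mA.
V_CE = V_CC − I_C·R_C − I_E·R_E = 12 − 0.966×4.7 − 0.985×0.68 = 6.79 V.
V_CE = 6.79 V > 0.2 V confirms active-region operation.

I_C ≈ 0.97 mA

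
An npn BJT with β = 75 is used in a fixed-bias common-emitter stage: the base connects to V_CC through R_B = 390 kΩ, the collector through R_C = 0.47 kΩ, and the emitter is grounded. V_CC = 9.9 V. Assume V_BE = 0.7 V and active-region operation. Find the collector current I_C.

Base loop: V_CC = I_B·R_B + V_BE, so I_B = (9.9 − 0.7)/390 kΩ = 0.0236 mA.
In the active region I_C = β·I_B = 75 × 0.0236 = 1.77 mA.
Collector loop: V_CE = V_CC − I_C·R_C = 9.9 − 1.77×0.47 = 9.07 V.
Since V_CE = 9.07 V > V_CE(sat) ≈ 0.2 V, the transistor is in the active region as assumed.

I_C ≈ 1.8 mA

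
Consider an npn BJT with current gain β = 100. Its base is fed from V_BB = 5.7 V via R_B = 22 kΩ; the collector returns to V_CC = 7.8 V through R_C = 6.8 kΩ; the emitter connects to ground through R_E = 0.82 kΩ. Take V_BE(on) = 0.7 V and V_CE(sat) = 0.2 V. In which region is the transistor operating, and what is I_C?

saturation; I_C ≈ 0.98 mA

Assume active: I_B = (5.7 − 0.7)/(22 + 101×0.82) = 0.0477 mA, I_C = β·I_B = 4.77 mA.
Then V_CE = 7.8 − 4.77×6.8 − 4.82×0.82 = -28.6 V < 0.2 V — the active assumption fails.
Re-solve with V_CE = 0.2 V. KCL at the emitter: V_E/R_E = (V_BB−0.7−V_E)/R_B + (V_CC−0.2−V_E)/R_C, giving V_E = 0.952 V.
I_C = (V_CC − 0.2 − V_E)/R_C = (7.6 − 0.952)/6.8 = 0.978 mA.
Check: I_B = (5 − 0.952)/22 = 0.184 mA, and β·I_B = 18.4 mA > I_C, confirming saturation.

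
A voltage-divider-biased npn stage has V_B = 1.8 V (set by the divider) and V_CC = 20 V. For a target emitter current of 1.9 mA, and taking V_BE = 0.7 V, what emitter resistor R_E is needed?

R_E ≈ 0.58 kΩ

V_E = V_B − V_BE = 1.8 − 0.7 = 1.1 V.
R_E = V_E / I_E = 1.1 / 1.9 = 0.579 kΩ.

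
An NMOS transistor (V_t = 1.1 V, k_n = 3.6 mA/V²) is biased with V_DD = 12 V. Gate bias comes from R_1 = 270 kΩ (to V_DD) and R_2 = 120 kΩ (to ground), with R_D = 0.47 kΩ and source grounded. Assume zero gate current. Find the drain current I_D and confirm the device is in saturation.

I_D ≈ 12 mA

V_G = V_DD·R_2/(R_1+R_2) = 12×120/390 = 3.69 V. With the source grounded, V_GS = V_G = 3.69 V.
Assume saturation: I_D = (k_n/2)(V_GS − V_t)² = (3.6/2)×(3.69 − 1.1)² = 1.8×2.59² = 12.1 mA.
V_DS = V_DD − I_D·R_D = 12 − 12.1×0.47 = 6.31 V.
Saturation requires V_DS ≥ V_GS − V_t = 2.59 V; 6.31 ≥ 2.59 ✓.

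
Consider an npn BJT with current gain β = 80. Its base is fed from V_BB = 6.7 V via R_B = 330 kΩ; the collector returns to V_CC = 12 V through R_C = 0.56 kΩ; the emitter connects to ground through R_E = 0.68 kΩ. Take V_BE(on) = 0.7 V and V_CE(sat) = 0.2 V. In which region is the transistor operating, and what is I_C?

active; I_C ≈ 1.2 mA

Assume active. Base-emitter loop: I_B = (V_BB − V_BE)/(R_B + (β+1)R_E) = (6.7 − 0.7)/(330 + 81×0.68) = 0.0156 mA.
I_C = β·I_B = 80×0.0156 = 1.25 mA.
V_CE = V_CC − I_C·R_C − I_E·R_E = 12 − 1.25×0.56 − 1.26×0.68 = 10.4 V > V_CE(sat), so the active-region assumption holds.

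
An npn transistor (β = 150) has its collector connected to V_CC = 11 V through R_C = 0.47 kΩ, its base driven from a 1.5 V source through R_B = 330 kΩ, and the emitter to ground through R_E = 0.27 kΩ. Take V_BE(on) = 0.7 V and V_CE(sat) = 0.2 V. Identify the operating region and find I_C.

Assume active. Base-emitter loop: I_B = (V_BB − V_BE)/(R_B + (β+1)R_E) = (1.5 − 0.7)/(330 + 151×0.27) = 0.00216 mA.
I_C = β·I_B = 150×0.00216 = 0.324 mA.
V_CE = V_CC − I_C·R_C − I_E·R_E = 11 − 0.324×0.47 − 0.326×0.27 = 10.8 V > V_CE(sat), so the active-region assumption holds.

active; I_C ≈ 0.32 mA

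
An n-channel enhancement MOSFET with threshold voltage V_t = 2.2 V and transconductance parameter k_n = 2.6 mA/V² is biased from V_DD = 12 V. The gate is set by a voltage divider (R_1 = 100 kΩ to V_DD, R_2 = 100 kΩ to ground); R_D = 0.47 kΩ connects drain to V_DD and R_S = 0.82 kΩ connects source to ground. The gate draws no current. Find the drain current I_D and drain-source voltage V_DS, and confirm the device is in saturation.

I_D ≈ 2.8 mA, V_DS ≈ 8.3 V

V_G = V_DD·R_2/(R_1+R_2) = 12×100/200 = 6 V.
Assume saturation: I_D = (k_n/2)(V_GS − V_t)² with V_GS = V_G − I_D·R_S = 6 − 0.82·I_D.
Substituting gives 0.874·I_D² − 9.1·I_D + 18.8 = 0, with roots I_D = 2.83 or 7.58 mA.
The root I_D = 7.58 mA gives V_GS = -0.214 V ≤ V_t, so take I_D = 2.83 mA.
Then V_GS = 3.68 V and V_DS = V_DD − I_D(R_D+R_S) = 12 − 2.83×1.29 = 8.34 V.
Saturation requires V_DS ≥ V_GS − V_t = 1.48 V; 8.34 ≥ 1.48 ✓.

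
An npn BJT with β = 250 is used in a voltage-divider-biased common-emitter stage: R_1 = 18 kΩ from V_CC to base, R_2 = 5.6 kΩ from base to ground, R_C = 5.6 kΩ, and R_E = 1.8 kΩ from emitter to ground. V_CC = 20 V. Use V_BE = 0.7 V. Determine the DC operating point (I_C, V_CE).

Thevenize the base divider: V_Th = V_CC·R_2/(R_1+R_2) = 20×5.6/23.6 = 4.75 V, R_Th = R_1‖R_2 = 4.27 kΩ.
Base-emitter loop: V_Th = I_B·R_Th + V_BE + (β+1)I_B·R_E, so I_B = (4.75 − 0.7) / (4.27 + 251×1.8) = 0.00887 mA.
I_C = β·I_B = 250×0.00887 = 2.22 mA, and I_E = (β+1)I_B = 2.23 mA.
V_CE = V_CC − I_C·R_C − I_E·R_E = 20 − 2.22×5.6 − 2.23×1.8 = 3.57 V.
V_CE = 3.57 V > 0.2 V confirms active-region operation.

I_C ≈ 2.2 mA, V_CE ≈ 3.6 V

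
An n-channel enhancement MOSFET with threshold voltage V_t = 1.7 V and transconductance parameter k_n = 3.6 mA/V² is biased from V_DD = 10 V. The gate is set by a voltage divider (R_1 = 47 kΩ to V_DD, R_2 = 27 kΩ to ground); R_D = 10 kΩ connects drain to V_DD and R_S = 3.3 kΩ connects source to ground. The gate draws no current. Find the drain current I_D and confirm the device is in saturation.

I_D ≈ 0.44 mA

V_G = V_DD·R_2/(R_1+R_2) = 10×27/74 = 3.65 V.
Assume saturation: I_D = (k_n/2)(V_GS − V_t)² with V_GS = V_G − I_D·R_S = 3.65 − 3.3·I_D.
Substituting gives 19.6·I_D² − 24.1·I_D + 6.84 = 0, with roots I_D = 0.441 or 0.791 mA.
The root I_D = 0.791 mA gives V_GS = 1.04 V ≤ V_t, so take I_D = 0.441 mA.
Then V_GS = 2.19 V and V_DS = V_DD − I_D(R_D+R_S) = 10 − 0.441×13.3 = 4.14 V.
Saturation requires V_DS ≥ V_GS − V_t = 0.495 V; 4.14 ≥ 0.495 ✓.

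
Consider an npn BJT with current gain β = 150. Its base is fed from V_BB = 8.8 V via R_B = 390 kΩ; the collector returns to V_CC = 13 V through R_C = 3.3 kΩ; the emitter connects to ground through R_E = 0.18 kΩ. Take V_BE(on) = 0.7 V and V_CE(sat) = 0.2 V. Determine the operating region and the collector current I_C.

active; I_C ≈ 2.9 mA

Assume active. Base-emitter loop: I_B = (V_BB − V_BE)/(R_B + (β+1)R_E) = (8.8 − 0.7)/(390 + 151×0.18) = 0.0194 mA.
I_C = β·I_B = 150×0.0194 = 2.91 mA.
V_CE = V_CC − I_C·R_C − I_E·R_E = 13 − 2.91×3.3 − 2.93×0.18 = 2.86 V > V_CE(sat), so the active-region assumption holds.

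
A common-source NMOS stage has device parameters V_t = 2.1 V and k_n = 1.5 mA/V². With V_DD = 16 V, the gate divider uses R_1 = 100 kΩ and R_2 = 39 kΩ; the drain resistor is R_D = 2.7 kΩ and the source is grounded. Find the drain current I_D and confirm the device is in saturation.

V_G = V_DD·R_2/(R_1+R_2) = 16×39/139 = 4.49 V. With the source grounded, V_GS = V_G = 4.49 V.
Assume saturation: I_D = (k_n/2)(V_GS − V_t)² = (1.5/2)×(4.49 − 2.1)² = 0.75×2.39² = 4.28 mA.
V_DS = V_DD − I_D·R_D = 16 − 4.28×2.7 = 4.44 V.
Saturation requires V_DS ≥ V_GS − V_t = 2.39 V; 4.44 ≥ 2.39 ✓.

I_D ≈ 4.3 mA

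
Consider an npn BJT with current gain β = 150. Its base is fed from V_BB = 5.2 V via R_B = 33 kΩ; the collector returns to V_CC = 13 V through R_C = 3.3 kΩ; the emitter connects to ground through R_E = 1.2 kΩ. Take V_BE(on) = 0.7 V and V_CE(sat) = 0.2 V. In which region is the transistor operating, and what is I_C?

saturation; I_C ≈ 2.8 mA

Assume active: I_B = (5.2 − 0.7)/(33 + 151×1.2) = 0.021 mA, I_C = β·I_B = 3.15 mA.
Then V_CE = 13 − 3.15×3.3 − 3.17×1.2 = -1.21 V < 0.2 V — the active assumption fails.
Re-solve with V_CE = 0.2 V. KCL at the emitter: V_E/R_E = (V_BB−0.7−V_E)/R_B + (V_CC−0.2−V_E)/R_C, giving V_E = 3.44 V.
I_C = (V_CC − 0.2 − V_E)/R_C = (12.8 − 3.44)/3.3 = 2.84 mA.
Check: I_B = (4.5 − 3.44)/33 = 0.0321 mA, and β·I_B = 4.81 mA > I_C, confirming saturation.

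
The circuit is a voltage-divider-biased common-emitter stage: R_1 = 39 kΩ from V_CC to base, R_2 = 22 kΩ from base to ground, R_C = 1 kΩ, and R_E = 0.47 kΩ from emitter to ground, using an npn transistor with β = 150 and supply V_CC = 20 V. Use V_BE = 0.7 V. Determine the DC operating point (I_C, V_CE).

I_C ≈ 11 mA, V_CE ≈ 3.1 V

Thevenize the base divider: V_Th = V_CC·R_2/(R_1+R_2) = 20×22/61 = 7.21 V, R_Th = R_1‖R_2 = 14.1 kΩ.
Base-emitter loop: V_Th = I_B·R_Th + V_BE + (β+1)I_B·R_E, so I_B = (7.21 − 0.7) / (14.1 + 151×0.47) = 0.0766 mA.
I_C = β·I_B = 150×0.0766 = 11.5 mA, and I_E = (β+1)I_B = 11.6 mA.
V_CE = V_CC − I_C·R_C − I_E·R_E = 20 − 11.5×1 − 11.6×0.47 = 3.08 V.
V_CE = 3.08 V > 0.2 V confirms active-region operation.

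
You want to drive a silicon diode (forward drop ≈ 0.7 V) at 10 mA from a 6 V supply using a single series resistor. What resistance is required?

The resistor drops V_S − V_D = 6 − 0.7 = 5.3 V at 10 mA.
R = 5.3 V / 10 mA = 0.53 kΩ.

R ≈ 0.53 kΩ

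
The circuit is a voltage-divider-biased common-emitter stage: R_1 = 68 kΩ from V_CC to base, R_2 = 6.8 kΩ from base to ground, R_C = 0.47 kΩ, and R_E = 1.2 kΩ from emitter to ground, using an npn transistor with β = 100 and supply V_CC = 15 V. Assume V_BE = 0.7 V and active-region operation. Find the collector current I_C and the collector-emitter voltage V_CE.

I_C ≈ 0.52 mA, V_CE ≈ 14 V

Thevenize the base divider: V_Th = V_CC·R_2/(R_1+R_2) = 15×6.8/74.8 = 1.36 V, R_Th = R_1‖R_2 = 6.18 kΩ.
Base-emitter loop: V_Th = I_B·R_Th + V_BE + (β+1)I_B·R_E, so I_B = (1.36 − 0.7) / (6.18 + 101×1.2) = 0.00521 mA.
I_C = β·I_B = 100×0.00521 = 0.521 mA, and I_E = (β+1)I_B = 0.526 mA.
V_CE = V_CC − I_C·R_C − I_E·R_E = 15 − 0.521×0.47 − 0.526×1.2 = 14.1 V.
V_CE = 14.1 V > 0.2 V confirms active-region operation.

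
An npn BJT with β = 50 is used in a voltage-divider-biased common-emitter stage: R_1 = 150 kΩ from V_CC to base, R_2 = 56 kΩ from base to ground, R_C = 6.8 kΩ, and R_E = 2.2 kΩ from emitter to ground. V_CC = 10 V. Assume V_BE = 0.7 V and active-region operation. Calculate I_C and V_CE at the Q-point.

Thevenize the base divider: V_Th = V_CC·R_2/(R_1+R_2) = 10×56/206 = 2.72 V, R_Th = R_1‖R_2 = 40.8 kΩ.
Base-emitter loop: V_Th = I_B·R_Th + V_BE + (β+1)I_B·R_E, so I_B = (2.72 − 0.7) / (40.8 + 51×2.2) = 0.0132 mA.
I_C = β·I_B = 50×0.0132 = 0.66 mA, and I_E = (β+1)I_B = 0.673 mA.
V_CE = V_CC − I_C·R_C − I_E·R_E = 10 − 0.66×6.8 − 0.673×2.2 = 4.03 V.
V_CE = 4.03 V > 0.2 V confirms active-region operation.

I_C ≈ 0.66 mA, V_CE ≈ 4 V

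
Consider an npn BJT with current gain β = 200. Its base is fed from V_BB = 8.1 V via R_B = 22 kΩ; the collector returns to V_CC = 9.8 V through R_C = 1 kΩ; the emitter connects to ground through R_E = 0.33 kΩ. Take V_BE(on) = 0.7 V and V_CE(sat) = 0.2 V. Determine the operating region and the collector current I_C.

saturation; I_C ≈ 7.2 mA

Assume active: I_B = (8.1 − 0.7)/(22 + 201×0.33) = 0.0838 mA, I_C = β·I_B = 16.8 mA.
Then V_CE = 9.8 − 16.8×1 − 16.8×0.33 = -12.5 V < 0.2 V — the active assumption fails.
Re-solve with V_CE = 0.2 V. KCL at the emitter: V_E/R_E = (V_BB−0.7−V_E)/R_B + (V_CC−0.2−V_E)/R_C, giving V_E = 2.44 V.
I_C = (V_CC − 0.2 − V_E)/R_C = (9.6 − 2.44)/1 = 7.16 mA.
Check: I_B = (7.4 − 2.44)/22 = 0.226 mA, and β·I_B = 45.1 mA > I_C, confirming saturation.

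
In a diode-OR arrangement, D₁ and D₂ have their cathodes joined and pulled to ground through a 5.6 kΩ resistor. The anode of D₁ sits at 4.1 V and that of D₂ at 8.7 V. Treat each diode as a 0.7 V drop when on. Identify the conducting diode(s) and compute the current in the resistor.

Assume both conduct. Then node N would need to be at both 4.1−0.7 = 3.4 V and 8.7−0.7 = 8 V, which is impossible.
Assume only D₂ conducts: V_N = 8.7 − 0.7 = 8 V, so I_R = 8/5.6 = 1.43 mA.
Check D₁: its anode-to-cathode voltage is 4.1 − 8 = -3.9 V < 0.7 V, so it is off. The assumption is consistent.

Only D₂ conducts; I_R ≈ 1.4 mA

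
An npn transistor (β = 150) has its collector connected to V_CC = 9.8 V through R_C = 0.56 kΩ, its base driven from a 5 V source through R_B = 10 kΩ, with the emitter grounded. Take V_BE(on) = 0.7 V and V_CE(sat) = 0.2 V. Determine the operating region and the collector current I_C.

Assume active: I_B = (5 − 0.7)/10 = 0.43 mA, giving I_C = β·I_B = 64.5 mA.
But then V_CE = 9.8 − 64.5×0.56 = -26.3 V < V_CE(sat) = 0.2 V — impossible in the active region.
So the transistor is saturated. With V_CE = 0.2 V, I_C = (V_CC − 0.2)/R_C = 9.6/0.56 = 17.1 mA.
Check: β·I_B = 64.5 mA > I_C = 17.1 mA, confirming saturation.

saturation; I_C ≈ 17 mA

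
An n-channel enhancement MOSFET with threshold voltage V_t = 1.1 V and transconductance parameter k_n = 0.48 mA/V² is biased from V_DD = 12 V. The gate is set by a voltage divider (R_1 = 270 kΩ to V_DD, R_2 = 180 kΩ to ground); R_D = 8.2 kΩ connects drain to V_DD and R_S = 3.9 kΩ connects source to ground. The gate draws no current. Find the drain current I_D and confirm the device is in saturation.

V_G = V_DD·R_2/(R_1+R_2) = 12×180/450 = 4.8 V.
Assume saturation: I_D = (k_n/2)(V_GS − V_t)² with V_GS = V_G − I_D·R_S = 4.8 − 3.9·I_D.
Substituting gives 3.65·I_D² − 7.93·I_D + 3.29 = 0, with roots I_D = 0.558 or 1.61 mA.
The root I_D = 1.61 mA gives V_GS = -1.49 V ≤ V_t, so take I_D = 0.558 mA.
Then V_GS = 2.62 V and V_DS = V_DD − I_D(R_D+R_S) = 12 − 0.558×12.1 = 5.25 V.
Saturation requires V_DS ≥ V_GS − V_t = 1.52 V; 5.25 ≥ 1.52 ✓.

I_D ≈ 0.56 mA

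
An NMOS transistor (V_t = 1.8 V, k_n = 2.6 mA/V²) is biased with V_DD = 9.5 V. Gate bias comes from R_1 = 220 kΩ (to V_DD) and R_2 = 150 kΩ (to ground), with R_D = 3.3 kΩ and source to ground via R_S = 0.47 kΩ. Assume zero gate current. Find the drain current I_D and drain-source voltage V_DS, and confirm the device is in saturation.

V_G = V_DD·R_2/(R_1+R_2) = 9.5×150/370 = 3.85 V.
Assume saturation: I_D = (k_n/2)(V_GS − V_t)² with V_GS = V_G − I_D·R_S = 3.85 − 0.47·I_D.
Substituting gives 0.287·I_D² − 3.51·I_D + 5.47 = 0, with roots I_D = 1.84 or 10.4 mA.
The root I_D = 10.4 mA gives V_GS = -1.03 V ≤ V_t, so take I_D = 1.84 mA.
Then V_GS = 2.99 V and V_DS = V_DD − I_D(R_D+R_S) = 9.5 − 1.84×3.77 = 2.58 V.
Saturation requires V_DS ≥ V_GS − V_t = 1.19 V; 2.58 ≥ 1.19 ✓.

I_D ≈ 1.8 mA, V_DS ≈ 2.6 V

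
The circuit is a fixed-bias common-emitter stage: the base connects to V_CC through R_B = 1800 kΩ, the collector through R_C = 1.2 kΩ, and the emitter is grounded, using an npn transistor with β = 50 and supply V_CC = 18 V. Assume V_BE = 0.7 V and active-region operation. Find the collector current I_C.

I_C ≈ 0.48 mA

Base loop: V_CC = I_B·R_B + V_BE, so I_B = (18 − 0.7)/1800 kΩ = 0.00961 mA.
In the active region I_C = β·I_B = 50 × 0.00961 = 0.481 mA.
Collector loop: V_CE = V_CC − I_C·R_C = 18 − 0.481×1.2 = 17.4 V.
Since V_CE = 17.4 V > V_CE(sat) ≈ 0.2 V, the transistor is in the active region as assumed.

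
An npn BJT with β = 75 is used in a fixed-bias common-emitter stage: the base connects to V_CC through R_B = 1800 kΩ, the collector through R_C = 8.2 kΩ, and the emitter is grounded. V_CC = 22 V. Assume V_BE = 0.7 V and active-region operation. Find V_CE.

V_CE ≈ 15 V

Base loop: V_CC = I_B·R_B + V_BE, so I_B = (22 − 0.7)/1800 kΩ = 0.0118 mA.
In the active region I_C = β·I_B = 75 × 0.0118 = 0.888 mA.
Collector loop: V_CE = V_CC − I_C·R_C = 22 − 0.888×8.2 = 14.7 V.
Since V_CE = 14.7 V > V_CE(sat) ≈ 0.2 V, the transistor is in the active region as assumed.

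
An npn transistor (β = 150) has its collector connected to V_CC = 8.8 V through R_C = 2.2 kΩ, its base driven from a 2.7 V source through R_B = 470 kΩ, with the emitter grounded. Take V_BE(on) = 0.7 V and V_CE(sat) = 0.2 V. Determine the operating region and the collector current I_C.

Assume active. Base-emitter loop: I_B = (V_BB − V_BE)/R_B = (2.7 − 0.7)/470 = 0.00426 mA.
I_C = β·I_B = 150×0.00426 = 0.638 mA.
V_CE = V_CC − I_C·R_C = 8.8 − 0.638×2.2 = 7.4 V > V_CE(sat), so the active-region assumption holds.

active; I_C ≈ 0.64 mA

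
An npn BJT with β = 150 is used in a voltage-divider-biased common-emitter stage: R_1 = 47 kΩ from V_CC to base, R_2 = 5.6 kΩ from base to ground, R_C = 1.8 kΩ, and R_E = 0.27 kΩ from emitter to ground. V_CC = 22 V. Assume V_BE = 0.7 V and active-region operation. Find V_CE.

Thevenize the base divider: V_Th = V_CC·R_2/(R_1+R_2) = 22×5.6/52.6 = 2.34 V, R_Th = R_1‖R_2 = 5 kΩ.
Base-emitter loop: V_Th = I_B·R_Th + V_BE + (β+1)I_B·R_E, so I_B = (2.34 − 0.7) / (5 + 151×0.27) = 0.0359 mA.
I_C = β·I_B = 150×0.0359 = 5.38 mA, and I_E = (β+1)I_B = 5.42 mA.
V_CE = V_CC − I_C·R_C − I_E·R_E = 22 − 5.38×1.8 − 5.42×0.27 = 10.9 V.
V_CE = 10.9 V > 0.2 V confirms active-region operation.

V_CE ≈ 11 V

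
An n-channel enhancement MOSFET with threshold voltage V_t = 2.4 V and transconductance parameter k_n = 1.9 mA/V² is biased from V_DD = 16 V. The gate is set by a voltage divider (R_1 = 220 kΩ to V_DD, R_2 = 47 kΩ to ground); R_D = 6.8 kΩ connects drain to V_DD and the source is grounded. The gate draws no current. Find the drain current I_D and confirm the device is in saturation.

V_G = V_DD·R_2/(R_1+R_2) = 16×47/267 = 2.82 V. With the source grounded, V_GS = V_G = 2.82 V.
Assume saturation: I_D = (k_n/2)(V_GS − V_t)² = (1.9/2)×(2.82 − 2.4)² = 0.95×0.416² = 0.165 mA.
V_DS = V_DD − I_D·R_D = 16 − 0.165×6.8 = 14.9 V.
Saturation requires V_DS ≥ V_GS − V_t = 0.416 V; 14.9 ≥ 0.416 ✓.

I_D ≈ 0.16 mA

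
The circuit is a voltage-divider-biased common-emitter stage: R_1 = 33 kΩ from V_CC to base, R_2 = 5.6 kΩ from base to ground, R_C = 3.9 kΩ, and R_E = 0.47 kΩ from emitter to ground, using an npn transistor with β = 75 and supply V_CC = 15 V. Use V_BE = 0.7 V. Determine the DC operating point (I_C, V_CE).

I_C ≈ 2.7 mA, V_CE ≈ 3 V

Thevenize the base divider: V_Th = V_CC·R_2/(R_1+R_2) = 15×5.6/38.6 = 2.18 V, R_Th = R_1‖R_2 = 4.79 kΩ.
Base-emitter loop: V_Th = I_B·R_Th + V_BE + (β+1)I_B·R_E, so I_B = (2.18 − 0.7) / (4.79 + 76×0.47) = 0.0364 mA.
I_C = β·I_B = 75×0.0364 = 2.73 mA, and I_E = (β+1)I_B = 2.77 mA.
V_CE = V_CC − I_C·R_C − I_E·R_E = 15 − 2.73×3.9 − 2.77×0.47 = 3.04 V.
V_CE = 3.04 V > 0.2 V confirms active-region operation.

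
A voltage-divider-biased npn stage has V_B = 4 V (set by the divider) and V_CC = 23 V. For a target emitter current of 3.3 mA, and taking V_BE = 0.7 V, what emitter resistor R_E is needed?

R_E ≈ 1 kΩ

V_E = V_B − V_BE = 4 − 0.7 = 3.3 V.
R_E = V_E / I_E = 3.3 / 3.3 = 1 kΩ.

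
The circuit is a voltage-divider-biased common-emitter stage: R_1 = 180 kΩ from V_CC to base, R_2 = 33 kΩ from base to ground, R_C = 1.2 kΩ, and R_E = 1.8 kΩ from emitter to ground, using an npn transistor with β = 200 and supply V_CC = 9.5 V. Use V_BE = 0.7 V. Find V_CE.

Thevenize the base divider: V_Th = V_CC·R_2/(R_1+R_2) = 9.5×33/213 = 1.47 V, R_Th = R_1‖R_2 = 27.9 kΩ.
Base-emitter loop: V_Th = I_B·R_Th + V_BE + (β+1)I_B·R_E, so I_B = (1.47 − 0.7) / (27.9 + 201×1.8) = 0.00198 mA.
I_C = β·I_B = 200×0.00198 = 0.396 mA, and I_E = (β+1)I_B = 0.398 mA.
V_CE = V_CC − I_C·R_C − I_E·R_E = 9.5 − 0.396×1.2 − 0.398×1.8 = 8.31 V.
V_CE = 8.31 V > 0.2 V confirms active-region operation.

V_CE ≈ 8.3 V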